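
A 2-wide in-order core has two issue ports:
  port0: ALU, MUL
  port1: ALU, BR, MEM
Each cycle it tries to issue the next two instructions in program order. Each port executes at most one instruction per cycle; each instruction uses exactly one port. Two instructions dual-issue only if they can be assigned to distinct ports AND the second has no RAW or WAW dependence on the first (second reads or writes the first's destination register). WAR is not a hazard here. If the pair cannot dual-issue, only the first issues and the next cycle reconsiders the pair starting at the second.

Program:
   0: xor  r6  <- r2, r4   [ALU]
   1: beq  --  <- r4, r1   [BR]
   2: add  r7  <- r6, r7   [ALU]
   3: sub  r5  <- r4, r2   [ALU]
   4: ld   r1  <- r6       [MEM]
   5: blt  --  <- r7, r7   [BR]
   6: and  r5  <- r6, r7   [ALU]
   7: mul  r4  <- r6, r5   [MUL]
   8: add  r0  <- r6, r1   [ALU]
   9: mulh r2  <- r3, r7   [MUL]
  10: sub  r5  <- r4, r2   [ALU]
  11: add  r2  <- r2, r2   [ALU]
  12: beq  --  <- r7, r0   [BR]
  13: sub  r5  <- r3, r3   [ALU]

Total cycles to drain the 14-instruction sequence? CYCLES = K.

CYCLES = 8

t=0 i0/i1:xor beq ; pair
t=1 i2/i3:add sub ; pair
t=2 i4:ld ; no-port MEM/BR
t=3 i5/i6:blt and ; pair
t=4 i7/i8:mul add ; pair
t=5 i9:mulh ; RAW r2
t=6 i10/i11:sub add ; pair
t=7 i12/i13:beq sub ; pair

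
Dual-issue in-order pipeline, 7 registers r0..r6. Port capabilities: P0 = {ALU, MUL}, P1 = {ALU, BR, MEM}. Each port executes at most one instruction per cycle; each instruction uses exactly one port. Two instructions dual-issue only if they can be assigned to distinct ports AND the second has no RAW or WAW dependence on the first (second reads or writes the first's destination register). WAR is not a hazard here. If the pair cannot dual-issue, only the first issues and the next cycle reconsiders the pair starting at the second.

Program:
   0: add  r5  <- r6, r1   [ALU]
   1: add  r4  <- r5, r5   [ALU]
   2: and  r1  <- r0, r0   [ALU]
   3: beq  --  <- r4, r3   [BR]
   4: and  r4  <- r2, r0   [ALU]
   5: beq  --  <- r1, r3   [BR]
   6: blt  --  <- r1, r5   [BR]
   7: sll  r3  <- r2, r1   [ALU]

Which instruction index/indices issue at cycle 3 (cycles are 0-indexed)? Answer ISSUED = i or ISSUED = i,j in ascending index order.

  cy0 -> i0 (add) RAW r5
  cy1 -> i1/i2 (add/and) pair
  cy2 -> i3/i4 (beq/and) pair
  cy3 -> i5 (beq) no-port BR/BR
  cy4 -> i6/i7 (blt/sll) pair

ISSUED = 5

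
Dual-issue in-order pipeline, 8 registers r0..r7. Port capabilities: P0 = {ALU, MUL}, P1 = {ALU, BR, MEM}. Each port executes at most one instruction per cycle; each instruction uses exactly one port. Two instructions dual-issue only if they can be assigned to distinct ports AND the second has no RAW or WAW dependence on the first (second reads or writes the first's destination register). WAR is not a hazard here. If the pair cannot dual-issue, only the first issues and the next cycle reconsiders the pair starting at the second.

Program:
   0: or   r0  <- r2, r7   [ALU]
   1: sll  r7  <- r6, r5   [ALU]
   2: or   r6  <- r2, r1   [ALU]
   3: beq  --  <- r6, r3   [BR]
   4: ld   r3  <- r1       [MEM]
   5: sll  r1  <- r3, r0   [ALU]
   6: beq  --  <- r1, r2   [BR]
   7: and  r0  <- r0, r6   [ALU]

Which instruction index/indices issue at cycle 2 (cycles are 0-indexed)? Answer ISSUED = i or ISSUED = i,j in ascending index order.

0. or.ALU+sll.ALU @i0,i1  | 2-wide
1. or.ALU @i2  | RAW r6
2. beq.BR @i3  | no-port BR/MEM
3. ld.MEM @i4  | RAW r3
4. sll.ALU @i5  | RAW r1
5. beq.BR+and.ALU @i6,i7  | 2-wide

ISSUED = 3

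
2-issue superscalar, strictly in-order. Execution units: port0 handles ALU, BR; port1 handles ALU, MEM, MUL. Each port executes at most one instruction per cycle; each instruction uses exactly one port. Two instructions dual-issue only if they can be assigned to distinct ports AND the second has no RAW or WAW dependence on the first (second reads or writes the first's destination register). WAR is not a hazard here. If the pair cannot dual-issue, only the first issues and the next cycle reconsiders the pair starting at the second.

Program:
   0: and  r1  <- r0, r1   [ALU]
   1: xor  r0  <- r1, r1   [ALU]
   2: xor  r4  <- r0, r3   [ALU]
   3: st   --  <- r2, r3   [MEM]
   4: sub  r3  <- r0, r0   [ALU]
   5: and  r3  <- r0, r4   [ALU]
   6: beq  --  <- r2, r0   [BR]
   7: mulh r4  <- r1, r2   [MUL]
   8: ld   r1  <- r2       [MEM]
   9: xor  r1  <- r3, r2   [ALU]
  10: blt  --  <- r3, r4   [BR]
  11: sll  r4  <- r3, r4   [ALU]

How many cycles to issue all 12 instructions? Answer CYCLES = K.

t=0 i0:and.ALU ; RAW r1
t=1 i1:xor.ALU ; RAW r0
t=2 i2/i3:xor.ALU/st.MEM ; 2-wide
t=3 i4:sub.ALU ; WAW r3
t=4 i5/i6:and.ALU/beq.BR ; 2-wide
t=5 i7:mulh.MUL ; no-port MUL/MEM
t=6 i8:ld.MEM ; WAW r1
t=7 i9/i10:xor.ALU/blt.BR ; 2-wide
t=8 i11:sll.ALU ; tail

CYCLES = 9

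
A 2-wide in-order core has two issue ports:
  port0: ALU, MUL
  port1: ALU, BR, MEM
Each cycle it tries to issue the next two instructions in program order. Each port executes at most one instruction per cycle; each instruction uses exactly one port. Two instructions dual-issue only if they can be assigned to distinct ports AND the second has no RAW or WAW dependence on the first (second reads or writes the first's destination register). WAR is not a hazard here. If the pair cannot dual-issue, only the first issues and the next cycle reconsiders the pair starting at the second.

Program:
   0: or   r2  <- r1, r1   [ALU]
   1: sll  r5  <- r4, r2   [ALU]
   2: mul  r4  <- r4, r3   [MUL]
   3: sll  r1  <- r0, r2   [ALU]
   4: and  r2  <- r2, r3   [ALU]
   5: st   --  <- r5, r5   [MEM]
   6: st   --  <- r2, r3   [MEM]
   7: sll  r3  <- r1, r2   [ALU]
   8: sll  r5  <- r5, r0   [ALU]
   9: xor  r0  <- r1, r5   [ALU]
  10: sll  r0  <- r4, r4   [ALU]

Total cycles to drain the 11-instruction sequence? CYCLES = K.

t=0 i0:or ; RAW r2
t=1 i1+i2:sll+mul ; pair
t=2 i3+i4:sll+and ; pair
t=3 i5:st ; no-port MEM/MEM
t=4 i6+i7:st+sll ; pair
t=5 i8:sll ; RAW r5
t=6 i9:xor ; WAW r0
t=7 i10:sll ; tail

CYCLES = 8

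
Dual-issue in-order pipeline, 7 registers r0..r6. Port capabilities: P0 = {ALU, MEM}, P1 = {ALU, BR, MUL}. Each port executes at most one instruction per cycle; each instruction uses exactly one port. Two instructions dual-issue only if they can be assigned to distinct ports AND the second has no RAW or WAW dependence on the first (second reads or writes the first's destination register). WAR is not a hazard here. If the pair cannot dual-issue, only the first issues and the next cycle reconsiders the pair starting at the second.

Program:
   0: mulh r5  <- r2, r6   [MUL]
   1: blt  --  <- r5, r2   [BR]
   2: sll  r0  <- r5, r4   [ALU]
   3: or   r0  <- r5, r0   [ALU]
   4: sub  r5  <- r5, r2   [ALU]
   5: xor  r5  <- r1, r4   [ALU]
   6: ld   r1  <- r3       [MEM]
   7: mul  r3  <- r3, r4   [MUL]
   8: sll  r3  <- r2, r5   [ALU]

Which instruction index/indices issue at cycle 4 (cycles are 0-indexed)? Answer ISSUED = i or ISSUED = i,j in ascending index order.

ISSUED = 7

c0: i0 mulh  no-port MUL/BR
c1: i1,i2 blt sll  pair
c2: i3,i4 or sub  pair
c3: i5,i6 xor ld  pair
c4: i7 mul  WAW r3
c5: i8 sll  tail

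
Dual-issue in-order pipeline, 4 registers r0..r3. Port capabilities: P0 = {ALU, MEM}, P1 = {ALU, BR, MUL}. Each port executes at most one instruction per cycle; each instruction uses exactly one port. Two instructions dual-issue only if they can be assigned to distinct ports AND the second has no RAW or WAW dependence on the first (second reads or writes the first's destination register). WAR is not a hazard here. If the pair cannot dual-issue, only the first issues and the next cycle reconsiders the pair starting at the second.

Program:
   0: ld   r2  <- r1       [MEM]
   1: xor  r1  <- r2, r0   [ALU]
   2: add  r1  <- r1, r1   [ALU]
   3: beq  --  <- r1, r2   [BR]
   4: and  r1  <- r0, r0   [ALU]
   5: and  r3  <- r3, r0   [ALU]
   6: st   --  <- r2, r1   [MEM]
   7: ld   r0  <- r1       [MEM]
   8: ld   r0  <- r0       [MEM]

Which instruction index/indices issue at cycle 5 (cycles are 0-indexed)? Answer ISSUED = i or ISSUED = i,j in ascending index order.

ISSUED = 7

#0 head=0: ld.MEM i0 RAW r2
#1 head=1: xor.ALU i1 RAW+WAW r1
#2 head=2: add.ALU i2 RAW r1
#3 head=3: beq.BR and.ALU i3&i4 pair
#4 head=5: and.ALU st.MEM i5&i6 pair
#5 head=7: ld.MEM i7 no-port MEM/MEM
#6 head=8: ld.MEM i8 tail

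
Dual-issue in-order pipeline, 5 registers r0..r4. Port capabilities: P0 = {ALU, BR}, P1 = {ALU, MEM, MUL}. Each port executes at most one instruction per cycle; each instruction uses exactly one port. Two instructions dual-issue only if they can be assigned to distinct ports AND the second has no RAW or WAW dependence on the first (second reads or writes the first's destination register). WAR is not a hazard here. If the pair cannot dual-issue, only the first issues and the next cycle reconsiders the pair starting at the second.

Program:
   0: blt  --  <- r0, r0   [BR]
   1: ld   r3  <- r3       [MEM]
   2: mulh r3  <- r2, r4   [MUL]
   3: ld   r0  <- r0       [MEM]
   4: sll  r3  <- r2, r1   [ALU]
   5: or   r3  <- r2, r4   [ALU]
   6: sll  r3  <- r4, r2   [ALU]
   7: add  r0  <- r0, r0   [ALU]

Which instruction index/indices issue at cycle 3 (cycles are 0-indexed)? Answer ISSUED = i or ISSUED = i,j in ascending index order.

ISSUED = 5

0. blt/ld @i0,i1  | 2-wide
1. mulh @i2  | no-port MUL/MEM
2. ld/sll @i3,i4  | 2-wide
3. or @i5  | WAW r3
4. sll/add @i6,i7  | 2-wide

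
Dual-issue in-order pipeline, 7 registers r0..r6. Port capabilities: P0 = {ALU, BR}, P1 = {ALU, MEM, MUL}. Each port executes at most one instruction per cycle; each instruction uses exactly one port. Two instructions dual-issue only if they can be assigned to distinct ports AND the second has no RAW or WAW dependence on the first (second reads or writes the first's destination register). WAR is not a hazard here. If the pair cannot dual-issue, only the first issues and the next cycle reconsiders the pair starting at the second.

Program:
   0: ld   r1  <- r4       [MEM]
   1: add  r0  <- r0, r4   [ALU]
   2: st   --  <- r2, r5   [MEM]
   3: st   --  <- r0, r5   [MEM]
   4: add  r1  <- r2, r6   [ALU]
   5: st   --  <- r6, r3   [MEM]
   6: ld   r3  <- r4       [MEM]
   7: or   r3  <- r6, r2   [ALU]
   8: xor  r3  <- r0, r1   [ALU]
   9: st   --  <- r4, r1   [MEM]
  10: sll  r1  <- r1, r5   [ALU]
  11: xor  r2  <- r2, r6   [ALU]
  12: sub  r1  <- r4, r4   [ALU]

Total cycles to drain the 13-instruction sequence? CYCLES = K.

CYCLES = 9

0. ld;add @i0&i1  | 2-wide
1. st @i2  | no-port MEM/MEM
2. st;add @i3&i4  | 2-wide
3. st @i5  | no-port MEM/MEM
4. ld @i6  | WAW r3
5. or @i7  | WAW r3
6. xor;st @i8&i9  | 2-wide
7. sll;xor @i10&i11  | 2-wide
8. sub @i12  | tail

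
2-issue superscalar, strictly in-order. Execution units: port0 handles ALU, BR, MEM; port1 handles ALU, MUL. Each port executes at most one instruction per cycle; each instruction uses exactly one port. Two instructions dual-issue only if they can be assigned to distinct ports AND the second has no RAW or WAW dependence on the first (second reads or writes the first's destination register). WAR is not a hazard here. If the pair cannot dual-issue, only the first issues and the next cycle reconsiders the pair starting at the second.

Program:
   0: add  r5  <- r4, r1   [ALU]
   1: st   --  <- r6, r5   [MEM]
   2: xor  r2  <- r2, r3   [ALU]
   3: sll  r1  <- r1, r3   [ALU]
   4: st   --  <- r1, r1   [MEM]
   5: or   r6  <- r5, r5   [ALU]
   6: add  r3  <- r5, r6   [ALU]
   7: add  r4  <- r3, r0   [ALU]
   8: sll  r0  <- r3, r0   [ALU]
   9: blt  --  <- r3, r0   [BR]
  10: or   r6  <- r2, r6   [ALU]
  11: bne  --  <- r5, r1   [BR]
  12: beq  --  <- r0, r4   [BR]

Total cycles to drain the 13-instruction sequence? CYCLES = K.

0. add @i0  | RAW r5
1. st xor @i1&i2  | dual
2. sll @i3  | RAW r1
3. st or @i4&i5  | dual
4. add @i6  | RAW r3
5. add sll @i7&i8  | dual
6. blt or @i9&i10  | dual
7. bne @i11  | no-port BR/BR
8. beq @i12  | tail

CYCLES = 9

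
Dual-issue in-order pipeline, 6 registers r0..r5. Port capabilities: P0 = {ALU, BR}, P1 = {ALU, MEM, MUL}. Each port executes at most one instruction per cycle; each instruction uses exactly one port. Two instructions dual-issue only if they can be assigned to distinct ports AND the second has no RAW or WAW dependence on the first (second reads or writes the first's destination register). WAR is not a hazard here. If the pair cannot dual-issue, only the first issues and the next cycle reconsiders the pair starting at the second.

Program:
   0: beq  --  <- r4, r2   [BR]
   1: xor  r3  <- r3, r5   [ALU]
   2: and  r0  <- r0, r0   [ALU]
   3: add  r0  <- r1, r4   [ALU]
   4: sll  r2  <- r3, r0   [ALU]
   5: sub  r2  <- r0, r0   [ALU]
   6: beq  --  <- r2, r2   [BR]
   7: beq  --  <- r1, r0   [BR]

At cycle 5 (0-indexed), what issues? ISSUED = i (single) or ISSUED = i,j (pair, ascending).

0. beq;xor @i0,i1  | 2-wide
1. and @i2  | WAW r0
2. add @i3  | RAW r0
3. sll @i4  | WAW r2
4. sub @i5  | RAW r2
5. beq @i6  | no-port BR/BR
6. beq @i7  | tail

ISSUED = 6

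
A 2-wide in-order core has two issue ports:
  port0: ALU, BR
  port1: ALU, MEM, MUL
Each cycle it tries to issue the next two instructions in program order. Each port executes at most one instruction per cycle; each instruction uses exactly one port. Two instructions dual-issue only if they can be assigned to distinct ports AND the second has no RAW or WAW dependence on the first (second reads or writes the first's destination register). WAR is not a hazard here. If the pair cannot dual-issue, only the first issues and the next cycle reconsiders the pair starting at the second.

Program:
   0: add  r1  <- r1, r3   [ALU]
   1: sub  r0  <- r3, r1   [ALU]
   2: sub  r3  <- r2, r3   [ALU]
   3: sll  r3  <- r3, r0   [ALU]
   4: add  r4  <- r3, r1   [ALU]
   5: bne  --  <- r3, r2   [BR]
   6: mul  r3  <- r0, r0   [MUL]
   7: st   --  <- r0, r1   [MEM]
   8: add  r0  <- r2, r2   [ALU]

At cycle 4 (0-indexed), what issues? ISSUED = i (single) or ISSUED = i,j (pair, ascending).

ISSUED = 6

[0] i0  add.ALU  -- RAW r1
[1] i1+i2  sub.ALU sub.ALU  -- dual
[2] i3  sll.ALU  -- RAW r3
[3] i4+i5  add.ALU bne.BR  -- dual
[4] i6  mul.MUL  -- no-port MUL/MEM
[5] i7+i8  st.MEM add.ALU  -- dual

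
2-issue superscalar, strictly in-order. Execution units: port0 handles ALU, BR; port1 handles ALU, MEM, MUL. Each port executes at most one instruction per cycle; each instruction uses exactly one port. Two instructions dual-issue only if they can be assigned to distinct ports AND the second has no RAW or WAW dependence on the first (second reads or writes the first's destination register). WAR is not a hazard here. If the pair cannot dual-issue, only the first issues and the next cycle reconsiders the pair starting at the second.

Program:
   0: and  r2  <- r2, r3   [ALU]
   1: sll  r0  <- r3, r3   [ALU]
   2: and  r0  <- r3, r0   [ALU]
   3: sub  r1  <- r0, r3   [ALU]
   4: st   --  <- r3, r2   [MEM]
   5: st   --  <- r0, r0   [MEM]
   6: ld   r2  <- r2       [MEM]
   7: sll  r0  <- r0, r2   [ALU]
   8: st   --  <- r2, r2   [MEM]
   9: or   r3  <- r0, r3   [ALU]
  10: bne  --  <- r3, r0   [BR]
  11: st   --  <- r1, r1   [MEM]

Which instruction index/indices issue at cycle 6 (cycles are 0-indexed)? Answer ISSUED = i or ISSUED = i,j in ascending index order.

c0: i0&i1 and;sll  dual
c1: i2 and  RAW r0
c2: i3&i4 sub;st  dual
c3: i5 st  no-port MEM/MEM
c4: i6 ld  RAW r2
c5: i7&i8 sll;st  dual
c6: i9 or  RAW r3
c7: i10&i11 bne;st  dual

ISSUED = 9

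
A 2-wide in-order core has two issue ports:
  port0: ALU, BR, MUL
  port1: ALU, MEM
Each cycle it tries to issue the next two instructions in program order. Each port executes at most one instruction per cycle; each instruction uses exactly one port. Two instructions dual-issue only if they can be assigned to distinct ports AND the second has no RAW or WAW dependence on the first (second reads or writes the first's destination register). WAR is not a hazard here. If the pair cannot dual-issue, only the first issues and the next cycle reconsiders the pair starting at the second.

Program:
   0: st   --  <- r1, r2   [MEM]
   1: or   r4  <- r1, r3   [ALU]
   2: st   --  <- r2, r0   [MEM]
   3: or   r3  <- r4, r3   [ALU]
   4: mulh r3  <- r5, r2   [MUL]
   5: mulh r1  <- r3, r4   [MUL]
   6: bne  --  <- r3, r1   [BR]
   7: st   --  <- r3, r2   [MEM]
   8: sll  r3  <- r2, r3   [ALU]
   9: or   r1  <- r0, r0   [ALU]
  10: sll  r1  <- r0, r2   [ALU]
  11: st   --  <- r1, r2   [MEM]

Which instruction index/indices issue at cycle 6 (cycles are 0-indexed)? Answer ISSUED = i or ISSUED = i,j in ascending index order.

ISSUED = 10

[0] i0&i1  st.MEM+or.ALU  -- pair
[1] i2&i3  st.MEM+or.ALU  -- pair
[2] i4  mulh.MUL  -- no-port MUL/MUL
[3] i5  mulh.MUL  -- no-port MUL/BR
[4] i6&i7  bne.BR+st.MEM  -- pair
[5] i8&i9  sll.ALU+or.ALU  -- pair
[6] i10  sll.ALU  -- RAW r1
[7] i11  st.MEM  -- tail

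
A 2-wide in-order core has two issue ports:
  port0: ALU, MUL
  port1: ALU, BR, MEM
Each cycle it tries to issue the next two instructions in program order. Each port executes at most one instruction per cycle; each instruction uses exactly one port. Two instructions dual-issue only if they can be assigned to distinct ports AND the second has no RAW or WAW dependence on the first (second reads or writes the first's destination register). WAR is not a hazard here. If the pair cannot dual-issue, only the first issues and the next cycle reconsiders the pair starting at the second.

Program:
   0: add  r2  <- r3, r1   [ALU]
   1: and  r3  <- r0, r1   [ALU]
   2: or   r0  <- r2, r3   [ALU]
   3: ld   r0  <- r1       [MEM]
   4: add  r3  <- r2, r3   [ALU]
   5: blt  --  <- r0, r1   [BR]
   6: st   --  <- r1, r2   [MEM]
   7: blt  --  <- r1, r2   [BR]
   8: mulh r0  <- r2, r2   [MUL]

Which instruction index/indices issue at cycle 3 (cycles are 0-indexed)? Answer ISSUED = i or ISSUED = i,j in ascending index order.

ISSUED = 5

  cy0 -> i0&i1 (add and) dual
  cy1 -> i2 (or) WAW r0
  cy2 -> i3&i4 (ld add) dual
  cy3 -> i5 (blt) no-port BR/MEM
  cy4 -> i6 (st) no-port MEM/BR
  cy5 -> i7&i8 (blt mulh) dual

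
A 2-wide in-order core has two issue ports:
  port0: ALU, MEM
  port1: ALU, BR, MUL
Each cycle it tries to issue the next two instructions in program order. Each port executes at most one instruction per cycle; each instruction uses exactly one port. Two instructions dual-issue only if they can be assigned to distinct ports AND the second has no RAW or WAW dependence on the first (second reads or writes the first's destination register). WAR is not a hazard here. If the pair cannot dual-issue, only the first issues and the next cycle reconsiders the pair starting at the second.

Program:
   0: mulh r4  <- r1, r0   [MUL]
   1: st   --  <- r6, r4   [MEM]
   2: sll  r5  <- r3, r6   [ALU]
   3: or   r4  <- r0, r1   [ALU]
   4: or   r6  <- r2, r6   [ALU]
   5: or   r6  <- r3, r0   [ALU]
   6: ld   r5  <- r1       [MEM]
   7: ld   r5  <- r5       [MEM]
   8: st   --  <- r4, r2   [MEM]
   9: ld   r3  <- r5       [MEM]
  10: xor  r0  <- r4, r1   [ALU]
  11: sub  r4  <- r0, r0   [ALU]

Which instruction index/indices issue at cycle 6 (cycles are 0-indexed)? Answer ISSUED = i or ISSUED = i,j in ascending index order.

  cy0 -> i0 (mulh.MUL) RAW r4
  cy1 -> i1+i2 (st.MEM;sll.ALU) dual
  cy2 -> i3+i4 (or.ALU;or.ALU) dual
  cy3 -> i5+i6 (or.ALU;ld.MEM) dual
  cy4 -> i7 (ld.MEM) no-port MEM/MEM
  cy5 -> i8 (st.MEM) no-port MEM/MEM
  cy6 -> i9+i10 (ld.MEM;xor.ALU) dual
  cy7 -> i11 (sub.ALU) tail

ISSUED = 9,10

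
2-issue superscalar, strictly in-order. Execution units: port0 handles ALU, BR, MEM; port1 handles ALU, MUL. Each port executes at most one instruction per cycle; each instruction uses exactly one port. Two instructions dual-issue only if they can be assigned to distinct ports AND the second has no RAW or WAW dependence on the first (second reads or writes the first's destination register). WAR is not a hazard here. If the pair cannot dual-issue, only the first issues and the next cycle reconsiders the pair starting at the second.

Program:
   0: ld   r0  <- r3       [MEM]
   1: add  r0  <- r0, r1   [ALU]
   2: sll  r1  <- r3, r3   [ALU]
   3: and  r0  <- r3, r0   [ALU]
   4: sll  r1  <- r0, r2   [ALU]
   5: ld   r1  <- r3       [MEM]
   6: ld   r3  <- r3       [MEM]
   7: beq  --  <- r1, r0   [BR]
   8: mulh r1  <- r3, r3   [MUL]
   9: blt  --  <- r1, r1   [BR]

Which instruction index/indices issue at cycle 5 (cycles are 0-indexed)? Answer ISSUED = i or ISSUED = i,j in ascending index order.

#0 head=0: ld.MEM i0 RAW+WAW r0
#1 head=1: add.ALU+sll.ALU i1/i2 2-wide
#2 head=3: and.ALU i3 RAW r0
#3 head=4: sll.ALU i4 WAW r1
#4 head=5: ld.MEM i5 no-port MEM/MEM
#5 head=6: ld.MEM i6 no-port MEM/BR
#6 head=7: beq.BR+mulh.MUL i7/i8 2-wide
#7 head=9: blt.BR i9 tail

ISSUED = 6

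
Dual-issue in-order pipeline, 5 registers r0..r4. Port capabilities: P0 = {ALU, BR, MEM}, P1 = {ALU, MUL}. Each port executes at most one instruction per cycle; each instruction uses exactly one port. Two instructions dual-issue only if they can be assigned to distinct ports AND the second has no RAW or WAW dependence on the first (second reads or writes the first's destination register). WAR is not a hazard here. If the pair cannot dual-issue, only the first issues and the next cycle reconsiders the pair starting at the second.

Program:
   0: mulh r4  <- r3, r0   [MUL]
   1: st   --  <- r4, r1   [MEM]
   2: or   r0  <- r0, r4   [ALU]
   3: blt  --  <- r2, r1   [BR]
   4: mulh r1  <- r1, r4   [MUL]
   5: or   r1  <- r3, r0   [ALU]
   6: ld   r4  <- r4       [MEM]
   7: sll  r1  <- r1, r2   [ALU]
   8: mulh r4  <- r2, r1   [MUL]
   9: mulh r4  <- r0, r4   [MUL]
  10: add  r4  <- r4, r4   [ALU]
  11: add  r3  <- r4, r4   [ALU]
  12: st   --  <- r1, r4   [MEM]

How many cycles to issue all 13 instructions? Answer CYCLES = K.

  cy0 -> i0 (mulh.MUL) RAW r4
  cy1 -> i1+i2 (st.MEM/or.ALU) pair
  cy2 -> i3+i4 (blt.BR/mulh.MUL) pair
  cy3 -> i5+i6 (or.ALU/ld.MEM) pair
  cy4 -> i7 (sll.ALU) RAW r1
  cy5 -> i8 (mulh.MUL) no-port MUL/MUL
  cy6 -> i9 (mulh.MUL) RAW+WAW r4
  cy7 -> i10 (add.ALU) RAW r4
  cy8 -> i11+i12 (add.ALU/st.MEM) pair

CYCLES = 9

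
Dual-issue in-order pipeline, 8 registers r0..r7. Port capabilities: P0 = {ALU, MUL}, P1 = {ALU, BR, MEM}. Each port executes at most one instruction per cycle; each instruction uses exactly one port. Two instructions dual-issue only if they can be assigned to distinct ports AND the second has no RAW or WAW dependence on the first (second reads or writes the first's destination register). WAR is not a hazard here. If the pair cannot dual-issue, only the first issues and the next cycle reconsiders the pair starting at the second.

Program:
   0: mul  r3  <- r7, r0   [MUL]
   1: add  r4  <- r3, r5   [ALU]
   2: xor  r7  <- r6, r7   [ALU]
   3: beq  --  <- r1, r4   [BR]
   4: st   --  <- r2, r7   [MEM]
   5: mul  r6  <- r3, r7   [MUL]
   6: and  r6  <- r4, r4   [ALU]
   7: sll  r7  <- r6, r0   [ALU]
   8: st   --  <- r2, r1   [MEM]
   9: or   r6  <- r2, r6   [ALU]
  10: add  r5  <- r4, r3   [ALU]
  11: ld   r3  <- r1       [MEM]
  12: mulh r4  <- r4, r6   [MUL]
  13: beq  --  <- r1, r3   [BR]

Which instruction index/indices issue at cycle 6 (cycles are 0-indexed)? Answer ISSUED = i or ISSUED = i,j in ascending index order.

ISSUED = 9,10

t=0 i0:mul ; RAW r3
t=1 i1/i2:add+xor ; 2-wide
t=2 i3:beq ; no-port BR/MEM
t=3 i4/i5:st+mul ; 2-wide
t=4 i6:and ; RAW r6
t=5 i7/i8:sll+st ; 2-wide
t=6 i9/i10:or+add ; 2-wide
t=7 i11/i12:ld+mulh ; 2-wide
t=8 i13:beq ; tail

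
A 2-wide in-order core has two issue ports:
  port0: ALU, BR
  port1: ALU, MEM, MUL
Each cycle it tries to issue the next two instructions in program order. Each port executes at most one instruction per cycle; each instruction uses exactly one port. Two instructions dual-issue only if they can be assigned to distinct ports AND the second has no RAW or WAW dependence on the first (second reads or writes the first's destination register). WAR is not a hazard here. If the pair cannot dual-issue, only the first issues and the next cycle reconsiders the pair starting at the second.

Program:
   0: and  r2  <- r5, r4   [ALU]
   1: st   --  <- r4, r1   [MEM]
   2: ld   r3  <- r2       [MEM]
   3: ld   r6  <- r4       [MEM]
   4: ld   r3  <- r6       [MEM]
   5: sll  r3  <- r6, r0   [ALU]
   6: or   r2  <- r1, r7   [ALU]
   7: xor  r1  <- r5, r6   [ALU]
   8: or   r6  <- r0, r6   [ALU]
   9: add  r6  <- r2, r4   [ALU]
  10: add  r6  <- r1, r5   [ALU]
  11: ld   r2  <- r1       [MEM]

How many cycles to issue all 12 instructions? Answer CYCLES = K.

  cy0 -> i0,i1 (and.ALU/st.MEM) dual
  cy1 -> i2 (ld.MEM) no-port MEM/MEM
  cy2 -> i3 (ld.MEM) no-port MEM/MEM
  cy3 -> i4 (ld.MEM) WAW r3
  cy4 -> i5,i6 (sll.ALU/or.ALU) dual
  cy5 -> i7,i8 (xor.ALU/or.ALU) dual
  cy6 -> i9 (add.ALU) WAW r6
  cy7 -> i10,i11 (add.ALU/ld.MEM) dual

CYCLES = 8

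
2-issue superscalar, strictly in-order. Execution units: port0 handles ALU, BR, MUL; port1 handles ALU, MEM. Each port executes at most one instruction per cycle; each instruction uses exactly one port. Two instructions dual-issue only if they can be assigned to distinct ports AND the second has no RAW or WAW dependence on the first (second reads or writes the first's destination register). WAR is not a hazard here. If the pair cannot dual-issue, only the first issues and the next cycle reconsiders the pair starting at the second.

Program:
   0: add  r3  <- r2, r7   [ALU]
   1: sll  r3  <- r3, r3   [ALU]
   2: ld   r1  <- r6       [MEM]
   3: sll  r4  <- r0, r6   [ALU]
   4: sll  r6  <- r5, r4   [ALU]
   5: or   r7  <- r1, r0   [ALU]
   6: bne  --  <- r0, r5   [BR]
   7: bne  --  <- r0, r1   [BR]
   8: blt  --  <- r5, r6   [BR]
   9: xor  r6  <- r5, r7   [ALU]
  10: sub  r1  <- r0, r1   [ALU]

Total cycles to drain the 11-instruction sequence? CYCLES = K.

CYCLES = 8

t=0 i0:add.ALU ; RAW+WAW r3
t=1 i1/i2:sll.ALU;ld.MEM ; dual
t=2 i3:sll.ALU ; RAW r4
t=3 i4/i5:sll.ALU;or.ALU ; dual
t=4 i6:bne.BR ; no-port BR/BR
t=5 i7:bne.BR ; no-port BR/BR
t=6 i8/i9:blt.BR;xor.ALU ; dual
t=7 i10:sub.ALU ; tail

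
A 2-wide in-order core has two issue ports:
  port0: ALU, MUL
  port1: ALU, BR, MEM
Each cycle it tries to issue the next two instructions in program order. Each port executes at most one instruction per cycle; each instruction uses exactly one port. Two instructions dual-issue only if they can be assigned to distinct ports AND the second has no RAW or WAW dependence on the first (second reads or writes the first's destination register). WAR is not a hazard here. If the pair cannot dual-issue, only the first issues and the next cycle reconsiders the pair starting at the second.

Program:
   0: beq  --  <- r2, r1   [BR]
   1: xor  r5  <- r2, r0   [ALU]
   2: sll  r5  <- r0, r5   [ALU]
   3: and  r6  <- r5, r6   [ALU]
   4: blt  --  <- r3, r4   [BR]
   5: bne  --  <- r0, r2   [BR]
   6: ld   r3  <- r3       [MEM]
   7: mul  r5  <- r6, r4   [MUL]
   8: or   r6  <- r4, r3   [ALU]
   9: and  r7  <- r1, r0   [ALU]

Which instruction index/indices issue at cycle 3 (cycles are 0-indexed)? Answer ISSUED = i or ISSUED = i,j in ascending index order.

ISSUED = 5

c0: i0+i1 beq+xor  2-wide
c1: i2 sll  RAW r5
c2: i3+i4 and+blt  2-wide
c3: i5 bne  no-port BR/MEM
c4: i6+i7 ld+mul  2-wide
c5: i8+i9 or+and  2-wide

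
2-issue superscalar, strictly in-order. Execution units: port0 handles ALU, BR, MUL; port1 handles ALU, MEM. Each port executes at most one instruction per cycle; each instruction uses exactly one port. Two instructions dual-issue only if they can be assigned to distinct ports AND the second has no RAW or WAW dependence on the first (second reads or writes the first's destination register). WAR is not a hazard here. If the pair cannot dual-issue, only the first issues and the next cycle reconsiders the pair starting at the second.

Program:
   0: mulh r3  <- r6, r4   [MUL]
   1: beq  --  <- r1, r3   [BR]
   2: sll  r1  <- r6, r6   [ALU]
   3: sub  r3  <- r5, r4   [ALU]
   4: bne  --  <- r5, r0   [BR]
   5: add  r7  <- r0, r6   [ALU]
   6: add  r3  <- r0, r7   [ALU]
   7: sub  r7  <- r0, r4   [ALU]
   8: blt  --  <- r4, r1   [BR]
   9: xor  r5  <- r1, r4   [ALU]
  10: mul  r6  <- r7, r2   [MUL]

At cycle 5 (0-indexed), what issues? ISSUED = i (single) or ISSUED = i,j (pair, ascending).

#0 head=0: mulh.MUL i0 no-port MUL/BR
#1 head=1: beq.BR sll.ALU i1+i2 pair
#2 head=3: sub.ALU bne.BR i3+i4 pair
#3 head=5: add.ALU i5 RAW r7
#4 head=6: add.ALU sub.ALU i6+i7 pair
#5 head=8: blt.BR xor.ALU i8+i9 pair
#6 head=10: mul.MUL i10 tail

ISSUED = 8,9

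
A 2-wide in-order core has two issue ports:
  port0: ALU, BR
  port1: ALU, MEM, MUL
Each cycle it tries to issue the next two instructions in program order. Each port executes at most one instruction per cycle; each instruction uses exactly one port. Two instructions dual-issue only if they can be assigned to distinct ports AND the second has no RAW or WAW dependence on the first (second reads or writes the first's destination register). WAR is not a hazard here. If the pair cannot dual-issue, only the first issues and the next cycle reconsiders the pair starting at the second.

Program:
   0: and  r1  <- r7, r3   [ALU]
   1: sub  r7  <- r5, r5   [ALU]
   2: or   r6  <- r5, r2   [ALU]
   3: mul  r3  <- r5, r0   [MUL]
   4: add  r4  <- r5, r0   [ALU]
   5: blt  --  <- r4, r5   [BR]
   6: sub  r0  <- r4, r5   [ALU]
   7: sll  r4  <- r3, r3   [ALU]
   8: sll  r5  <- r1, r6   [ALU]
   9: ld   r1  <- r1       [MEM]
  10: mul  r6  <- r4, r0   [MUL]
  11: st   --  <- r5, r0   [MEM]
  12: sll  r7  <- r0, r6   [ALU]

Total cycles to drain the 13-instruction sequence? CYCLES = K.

CYCLES = 8

0. and.ALU+sub.ALU @i0&i1  | pair
1. or.ALU+mul.MUL @i2&i3  | pair
2. add.ALU @i4  | RAW r4
3. blt.BR+sub.ALU @i5&i6  | pair
4. sll.ALU+sll.ALU @i7&i8  | pair
5. ld.MEM @i9  | no-port MEM/MUL
6. mul.MUL @i10  | no-port MUL/MEM
7. st.MEM+sll.ALU @i11&i12  | pair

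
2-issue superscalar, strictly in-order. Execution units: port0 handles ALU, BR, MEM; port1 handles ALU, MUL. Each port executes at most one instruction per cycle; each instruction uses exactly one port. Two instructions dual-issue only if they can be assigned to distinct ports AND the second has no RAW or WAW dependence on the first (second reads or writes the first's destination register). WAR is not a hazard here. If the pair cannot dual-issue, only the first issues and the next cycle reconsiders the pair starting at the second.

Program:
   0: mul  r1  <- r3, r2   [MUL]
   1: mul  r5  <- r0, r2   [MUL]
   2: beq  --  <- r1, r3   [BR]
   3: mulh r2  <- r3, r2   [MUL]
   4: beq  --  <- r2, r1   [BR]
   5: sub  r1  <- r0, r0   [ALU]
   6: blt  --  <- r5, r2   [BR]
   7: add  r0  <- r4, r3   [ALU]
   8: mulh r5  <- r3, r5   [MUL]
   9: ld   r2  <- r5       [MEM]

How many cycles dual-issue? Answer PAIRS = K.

t=0 i0:mul.MUL ; no-port MUL/MUL
t=1 i1+i2:mul.MUL beq.BR ; dual
t=2 i3:mulh.MUL ; RAW r2
t=3 i4+i5:beq.BR sub.ALU ; dual
t=4 i6+i7:blt.BR add.ALU ; dual
t=5 i8:mulh.MUL ; RAW r5
t=6 i9:ld.MEM ; tail

PAIRS = 3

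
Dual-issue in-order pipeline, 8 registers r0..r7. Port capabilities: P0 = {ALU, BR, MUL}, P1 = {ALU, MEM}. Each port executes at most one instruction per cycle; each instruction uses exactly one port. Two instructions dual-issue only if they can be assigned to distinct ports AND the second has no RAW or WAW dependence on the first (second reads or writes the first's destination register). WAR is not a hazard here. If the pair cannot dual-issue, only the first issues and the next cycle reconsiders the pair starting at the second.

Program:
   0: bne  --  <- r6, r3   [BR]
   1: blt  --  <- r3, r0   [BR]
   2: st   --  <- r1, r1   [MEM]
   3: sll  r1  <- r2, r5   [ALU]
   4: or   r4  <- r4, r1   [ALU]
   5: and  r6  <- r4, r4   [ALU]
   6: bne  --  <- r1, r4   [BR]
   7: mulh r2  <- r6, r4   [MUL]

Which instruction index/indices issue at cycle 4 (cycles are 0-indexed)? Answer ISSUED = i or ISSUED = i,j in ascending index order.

ISSUED = 5,6

  cy0 -> i0 (bne.BR) no-port BR/BR
  cy1 -> i1+i2 (blt.BR/st.MEM) dual
  cy2 -> i3 (sll.ALU) RAW r1
  cy3 -> i4 (or.ALU) RAW r4
  cy4 -> i5+i6 (and.ALU/bne.BR) dual
  cy5 -> i7 (mulh.MUL) tail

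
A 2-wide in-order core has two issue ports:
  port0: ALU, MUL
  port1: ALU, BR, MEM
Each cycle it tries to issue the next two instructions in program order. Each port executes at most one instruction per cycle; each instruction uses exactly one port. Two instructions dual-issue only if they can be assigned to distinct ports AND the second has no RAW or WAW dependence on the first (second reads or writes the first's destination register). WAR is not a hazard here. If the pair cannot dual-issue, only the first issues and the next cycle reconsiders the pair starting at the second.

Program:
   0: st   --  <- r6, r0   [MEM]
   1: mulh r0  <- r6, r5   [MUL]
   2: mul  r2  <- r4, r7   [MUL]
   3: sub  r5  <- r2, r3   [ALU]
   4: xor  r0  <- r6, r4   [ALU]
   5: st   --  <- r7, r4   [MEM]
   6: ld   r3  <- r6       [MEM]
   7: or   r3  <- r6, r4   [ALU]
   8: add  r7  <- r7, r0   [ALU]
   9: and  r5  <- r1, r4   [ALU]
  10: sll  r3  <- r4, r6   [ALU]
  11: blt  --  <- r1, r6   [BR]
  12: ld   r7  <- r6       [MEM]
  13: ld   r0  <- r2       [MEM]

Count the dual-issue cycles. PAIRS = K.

PAIRS = 4

#0 head=0: st+mulh i0,i1 2-wide
#1 head=2: mul i2 RAW r2
#2 head=3: sub+xor i3,i4 2-wide
#3 head=5: st i5 no-port MEM/MEM
#4 head=6: ld i6 WAW r3
#5 head=7: or+add i7,i8 2-wide
#6 head=9: and+sll i9,i10 2-wide
#7 head=11: blt i11 no-port BR/MEM
#8 head=12: ld i12 no-port MEM/MEM
#9 head=13: ld i13 tail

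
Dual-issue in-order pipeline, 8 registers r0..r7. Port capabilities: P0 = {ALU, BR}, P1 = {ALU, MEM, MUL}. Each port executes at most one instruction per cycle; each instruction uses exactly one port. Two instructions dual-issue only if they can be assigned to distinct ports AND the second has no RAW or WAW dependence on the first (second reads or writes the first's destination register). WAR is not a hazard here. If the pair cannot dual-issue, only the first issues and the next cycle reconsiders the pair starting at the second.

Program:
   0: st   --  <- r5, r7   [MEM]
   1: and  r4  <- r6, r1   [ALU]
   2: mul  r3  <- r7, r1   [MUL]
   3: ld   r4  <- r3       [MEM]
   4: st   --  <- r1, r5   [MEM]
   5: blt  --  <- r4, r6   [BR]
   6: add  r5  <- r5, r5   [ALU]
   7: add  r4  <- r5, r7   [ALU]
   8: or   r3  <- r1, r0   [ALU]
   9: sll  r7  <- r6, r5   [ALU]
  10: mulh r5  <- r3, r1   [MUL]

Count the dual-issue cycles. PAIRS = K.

c0: i0/i1 st+and  pair
c1: i2 mul  no-port MUL/MEM
c2: i3 ld  no-port MEM/MEM
c3: i4/i5 st+blt  pair
c4: i6 add  RAW r5
c5: i7/i8 add+or  pair
c6: i9/i10 sll+mulh  pair

PAIRS = 4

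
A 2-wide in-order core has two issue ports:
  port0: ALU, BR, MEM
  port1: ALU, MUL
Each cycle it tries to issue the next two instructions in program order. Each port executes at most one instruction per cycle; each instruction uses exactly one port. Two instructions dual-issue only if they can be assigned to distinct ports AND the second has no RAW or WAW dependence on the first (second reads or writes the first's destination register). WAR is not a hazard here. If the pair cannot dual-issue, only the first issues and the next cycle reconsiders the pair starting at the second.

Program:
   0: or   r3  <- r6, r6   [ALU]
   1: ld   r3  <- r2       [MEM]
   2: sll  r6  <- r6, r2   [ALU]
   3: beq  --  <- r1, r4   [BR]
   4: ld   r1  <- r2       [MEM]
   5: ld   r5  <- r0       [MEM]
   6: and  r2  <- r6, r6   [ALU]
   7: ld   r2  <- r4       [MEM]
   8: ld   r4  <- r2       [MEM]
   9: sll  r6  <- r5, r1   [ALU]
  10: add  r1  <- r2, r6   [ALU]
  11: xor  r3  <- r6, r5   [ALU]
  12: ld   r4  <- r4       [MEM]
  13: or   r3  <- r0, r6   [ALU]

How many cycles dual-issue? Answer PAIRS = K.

PAIRS = 5

0. or @i0  | WAW r3
1. ld;sll @i1+i2  | dual
2. beq @i3  | no-port BR/MEM
3. ld @i4  | no-port MEM/MEM
4. ld;and @i5+i6  | dual
5. ld @i7  | no-port MEM/MEM
6. ld;sll @i8+i9  | dual
7. add;xor @i10+i11  | dual
8. ld;or @i12+i13  | dual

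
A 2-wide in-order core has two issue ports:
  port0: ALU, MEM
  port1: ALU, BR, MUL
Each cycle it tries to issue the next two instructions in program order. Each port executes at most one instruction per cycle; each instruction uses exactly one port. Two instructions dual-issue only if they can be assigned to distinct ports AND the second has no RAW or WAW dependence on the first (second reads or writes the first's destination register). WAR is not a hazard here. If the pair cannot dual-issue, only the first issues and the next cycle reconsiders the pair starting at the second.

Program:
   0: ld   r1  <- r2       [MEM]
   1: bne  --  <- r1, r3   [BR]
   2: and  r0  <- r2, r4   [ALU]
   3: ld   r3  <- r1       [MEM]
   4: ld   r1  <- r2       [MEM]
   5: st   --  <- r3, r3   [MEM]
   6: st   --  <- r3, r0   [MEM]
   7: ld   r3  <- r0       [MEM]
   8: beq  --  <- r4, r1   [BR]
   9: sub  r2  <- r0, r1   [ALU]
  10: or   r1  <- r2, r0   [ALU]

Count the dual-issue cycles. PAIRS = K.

PAIRS = 2

  cy0 -> i0 (ld.MEM) RAW r1
  cy1 -> i1+i2 (bne.BR+and.ALU) 2-wide
  cy2 -> i3 (ld.MEM) no-port MEM/MEM
  cy3 -> i4 (ld.MEM) no-port MEM/MEM
  cy4 -> i5 (st.MEM) no-port MEM/MEM
  cy5 -> i6 (st.MEM) no-port MEM/MEM
  cy6 -> i7+i8 (ld.MEM+beq.BR) 2-wide
  cy7 -> i9 (sub.ALU) RAW r2
  cy8 -> i10 (or.ALU) tail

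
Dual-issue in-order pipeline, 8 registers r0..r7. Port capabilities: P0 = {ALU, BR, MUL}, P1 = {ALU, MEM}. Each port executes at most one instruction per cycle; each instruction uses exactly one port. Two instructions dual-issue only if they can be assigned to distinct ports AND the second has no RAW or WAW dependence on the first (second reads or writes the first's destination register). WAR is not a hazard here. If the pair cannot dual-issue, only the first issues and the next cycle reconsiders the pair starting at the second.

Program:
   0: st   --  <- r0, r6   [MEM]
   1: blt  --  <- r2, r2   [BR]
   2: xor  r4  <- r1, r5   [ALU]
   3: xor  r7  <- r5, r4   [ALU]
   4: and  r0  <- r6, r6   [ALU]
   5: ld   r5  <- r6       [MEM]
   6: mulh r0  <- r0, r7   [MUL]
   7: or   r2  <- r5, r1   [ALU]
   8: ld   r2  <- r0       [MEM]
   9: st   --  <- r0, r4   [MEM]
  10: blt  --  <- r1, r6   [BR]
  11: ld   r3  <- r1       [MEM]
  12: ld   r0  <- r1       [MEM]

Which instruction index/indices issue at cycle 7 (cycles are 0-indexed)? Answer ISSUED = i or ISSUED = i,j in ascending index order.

  cy0 -> i0&i1 (st;blt) pair
  cy1 -> i2 (xor) RAW r4
  cy2 -> i3&i4 (xor;and) pair
  cy3 -> i5&i6 (ld;mulh) pair
  cy4 -> i7 (or) WAW r2
  cy5 -> i8 (ld) no-port MEM/MEM
  cy6 -> i9&i10 (st;blt) pair
  cy7 -> i11 (ld) no-port MEM/MEM
  cy8 -> i12 (ld) tail

ISSUED = 11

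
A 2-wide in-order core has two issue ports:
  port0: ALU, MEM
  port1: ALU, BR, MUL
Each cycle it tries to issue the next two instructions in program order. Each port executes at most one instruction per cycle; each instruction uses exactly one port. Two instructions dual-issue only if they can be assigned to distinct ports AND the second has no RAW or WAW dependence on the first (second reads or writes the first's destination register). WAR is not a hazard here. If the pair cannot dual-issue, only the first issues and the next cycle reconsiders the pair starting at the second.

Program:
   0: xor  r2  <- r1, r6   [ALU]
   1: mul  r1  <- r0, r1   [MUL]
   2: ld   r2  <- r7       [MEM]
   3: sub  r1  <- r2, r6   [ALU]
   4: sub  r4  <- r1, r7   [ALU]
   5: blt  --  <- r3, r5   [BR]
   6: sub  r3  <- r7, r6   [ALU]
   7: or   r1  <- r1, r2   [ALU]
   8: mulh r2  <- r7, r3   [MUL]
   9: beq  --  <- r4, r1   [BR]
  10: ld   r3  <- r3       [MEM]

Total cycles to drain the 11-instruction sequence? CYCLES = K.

[0] i0+i1  xor.ALU/mul.MUL  -- 2-wide
[1] i2  ld.MEM  -- RAW r2
[2] i3  sub.ALU  -- RAW r1
[3] i4+i5  sub.ALU/blt.BR  -- 2-wide
[4] i6+i7  sub.ALU/or.ALU  -- 2-wide
[5] i8  mulh.MUL  -- no-port MUL/BR
[6] i9+i10  beq.BR/ld.MEM  -- 2-wide

CYCLES = 7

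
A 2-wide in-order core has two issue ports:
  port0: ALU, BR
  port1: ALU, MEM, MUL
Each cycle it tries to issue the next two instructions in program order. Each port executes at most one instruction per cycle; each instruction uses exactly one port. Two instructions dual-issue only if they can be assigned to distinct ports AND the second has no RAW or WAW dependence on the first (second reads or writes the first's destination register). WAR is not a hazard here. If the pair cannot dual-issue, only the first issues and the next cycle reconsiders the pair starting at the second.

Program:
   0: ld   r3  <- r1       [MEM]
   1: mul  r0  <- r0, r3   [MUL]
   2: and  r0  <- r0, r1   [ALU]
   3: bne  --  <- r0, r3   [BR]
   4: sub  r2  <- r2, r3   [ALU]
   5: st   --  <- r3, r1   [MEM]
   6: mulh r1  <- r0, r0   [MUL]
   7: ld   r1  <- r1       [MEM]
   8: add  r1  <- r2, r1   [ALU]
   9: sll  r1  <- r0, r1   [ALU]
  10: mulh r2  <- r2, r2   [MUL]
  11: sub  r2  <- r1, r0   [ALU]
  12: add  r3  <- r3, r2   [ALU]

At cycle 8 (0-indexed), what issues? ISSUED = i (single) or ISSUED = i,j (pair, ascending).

  cy0 -> i0 (ld) no-port MEM/MUL
  cy1 -> i1 (mul) RAW+WAW r0
  cy2 -> i2 (and) RAW r0
  cy3 -> i3+i4 (bne;sub) dual
  cy4 -> i5 (st) no-port MEM/MUL
  cy5 -> i6 (mulh) no-port MUL/MEM
  cy6 -> i7 (ld) RAW+WAW r1
  cy7 -> i8 (add) RAW+WAW r1
  cy8 -> i9+i10 (sll;mulh) dual
  cy9 -> i11 (sub) RAW r2
  cy10 -> i12 (add) tail

ISSUED = 9,10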